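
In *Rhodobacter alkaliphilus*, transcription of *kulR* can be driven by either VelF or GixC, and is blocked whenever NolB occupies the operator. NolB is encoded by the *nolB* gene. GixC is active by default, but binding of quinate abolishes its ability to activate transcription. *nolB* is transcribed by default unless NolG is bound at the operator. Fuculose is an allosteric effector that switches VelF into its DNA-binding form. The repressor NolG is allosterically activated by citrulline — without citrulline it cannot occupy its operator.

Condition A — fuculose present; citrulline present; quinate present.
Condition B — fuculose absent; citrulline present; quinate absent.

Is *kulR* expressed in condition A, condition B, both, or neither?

Condition A:
Fuculose is present, so VelF is active.
Citrulline is present, so NolG is active.
With repressor NolG bound, *nolB* is not transcribed.
So NolB is not produced.
Quinate is present, so GixC is inactive.
Activator VelF is present, so *kulR* is transcribed.
→ *kulR* is ON in A.
Condition B:
Fuculose is absent, so VelF is inactive.
Citrulline is present, so NolG is active.
With repressor NolG bound, *nolB* is not transcribed.
So NolB is not produced.
Quinate is absent, so GixC is active.
Activator GixC is present, so *kulR* is transcribed.
→ *kulR* is ON in B.

both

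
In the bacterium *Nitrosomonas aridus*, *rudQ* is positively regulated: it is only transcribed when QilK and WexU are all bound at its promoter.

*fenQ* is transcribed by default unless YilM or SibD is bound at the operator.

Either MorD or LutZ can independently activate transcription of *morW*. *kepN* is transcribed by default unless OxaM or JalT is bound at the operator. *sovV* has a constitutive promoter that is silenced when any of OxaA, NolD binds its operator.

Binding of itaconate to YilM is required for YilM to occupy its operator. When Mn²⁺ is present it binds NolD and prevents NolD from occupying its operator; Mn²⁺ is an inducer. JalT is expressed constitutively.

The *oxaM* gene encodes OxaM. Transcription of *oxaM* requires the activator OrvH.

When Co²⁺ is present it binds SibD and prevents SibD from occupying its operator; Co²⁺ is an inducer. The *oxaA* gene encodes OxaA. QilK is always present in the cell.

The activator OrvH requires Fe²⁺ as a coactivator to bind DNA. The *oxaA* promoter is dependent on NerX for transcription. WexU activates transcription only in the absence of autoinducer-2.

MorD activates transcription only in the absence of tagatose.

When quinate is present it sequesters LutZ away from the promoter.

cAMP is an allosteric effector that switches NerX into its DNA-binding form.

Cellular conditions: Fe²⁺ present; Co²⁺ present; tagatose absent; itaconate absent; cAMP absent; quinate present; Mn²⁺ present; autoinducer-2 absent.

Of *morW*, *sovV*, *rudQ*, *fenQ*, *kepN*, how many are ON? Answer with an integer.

4

Tagatose is absent, so MorD is active.
Quinate is present, so LutZ is inactive.
Activator MorD is present, so *morW* is transcribed.
→ *morW* is ON.
cAMP is absent, so NerX is inactive.
Required activator NerX is absent, so *oxaA* is not transcribed.
So OxaA is not produced.
Mn²⁺ is present, so NolD is inactive.
With no repressor bound, *sovV* is transcribed.
→ *sovV* is ON.
QilK is produced constitutively and is active.
Autoinducer-2 is absent, so WexU is active.
No repressor is bound and QilK and WexU are active, so *rudQ* is transcribed.
→ *rudQ* is ON.
Itaconate is absent, so YilM is inactive.
Co²⁺ is present, so SibD is inactive.
With no repressor bound, *fenQ* is transcribed.
→ *fenQ* is ON.
Fe²⁺ is present, so OrvH is active.
No repressor is bound and OrvH is active, so *oxaM* is transcribed.
So OxaM is produced and active.
JalT is produced constitutively and is active.
With repressor OxaM bound, *kepN* is not transcribed.
→ *kepN* is OFF.
4 of the 5 genes are transcribed.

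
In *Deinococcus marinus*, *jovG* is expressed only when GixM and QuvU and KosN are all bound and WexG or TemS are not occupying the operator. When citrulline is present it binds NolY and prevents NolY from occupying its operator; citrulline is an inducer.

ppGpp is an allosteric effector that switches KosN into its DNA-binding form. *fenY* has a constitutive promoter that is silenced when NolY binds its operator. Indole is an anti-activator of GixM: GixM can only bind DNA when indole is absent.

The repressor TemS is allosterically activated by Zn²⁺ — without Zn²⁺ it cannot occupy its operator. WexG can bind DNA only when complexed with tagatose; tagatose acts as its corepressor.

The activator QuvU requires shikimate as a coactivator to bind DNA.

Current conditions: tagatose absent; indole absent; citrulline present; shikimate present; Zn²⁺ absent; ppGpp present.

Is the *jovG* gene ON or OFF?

Indole is absent, so GixM is active.
Tagatose is absent, so WexG is inactive.
Zn²⁺ is absent, so TemS is inactive.
Shikimate is present, so QuvU is active.
ppGpp is present, so KosN is active.
No repressor is bound and GixM and QuvU and KosN are active, so *jovG* is transcribed.

ON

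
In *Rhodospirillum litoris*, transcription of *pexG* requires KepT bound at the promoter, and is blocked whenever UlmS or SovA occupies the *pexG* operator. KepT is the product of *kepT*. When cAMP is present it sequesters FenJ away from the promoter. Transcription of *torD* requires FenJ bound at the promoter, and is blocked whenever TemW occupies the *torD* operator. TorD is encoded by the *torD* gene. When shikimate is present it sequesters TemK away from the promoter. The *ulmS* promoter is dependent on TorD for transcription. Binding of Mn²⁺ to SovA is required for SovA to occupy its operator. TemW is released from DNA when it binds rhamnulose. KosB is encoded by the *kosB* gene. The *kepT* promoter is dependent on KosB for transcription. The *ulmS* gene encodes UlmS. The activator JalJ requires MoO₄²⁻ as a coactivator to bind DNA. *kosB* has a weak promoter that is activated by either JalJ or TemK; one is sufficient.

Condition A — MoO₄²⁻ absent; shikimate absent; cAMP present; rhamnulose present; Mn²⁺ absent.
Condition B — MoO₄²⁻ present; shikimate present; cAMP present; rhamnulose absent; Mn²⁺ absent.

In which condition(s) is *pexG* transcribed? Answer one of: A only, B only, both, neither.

both

Condition A:
MoO₄²⁻ is absent, so JalJ is inactive.
Shikimate is absent, so TemK is active.
Activator TemK is present, so *kosB* is transcribed.
So KosB is produced and active.
No repressor is bound and KosB is active, so *kepT* is transcribed.
So KepT is produced and active.
cAMP is present, so FenJ is inactive.
Rhamnulose is present, so TemW is inactive.
Required activator FenJ is absent, so *torD* is not transcribed.
So TorD is not produced.
Required activator TorD is absent, so *ulmS* is not transcribed.
So UlmS is not produced.
Mn²⁺ is absent, so SovA is inactive.
No repressor is bound and KepT is active, so *pexG* is transcribed.
→ *pexG* is ON in A.
Condition B:
MoO₄²⁻ is present, so JalJ is active.
Shikimate is present, so TemK is inactive.
Activator JalJ is present, so *kosB* is transcribed.
So KosB is produced and active.
No repressor is bound and KosB is active, so *kepT* is transcribed.
So KepT is produced and active.
cAMP is present, so FenJ is inactive.
Rhamnulose is absent, so TemW is active.
With repressor TemW bound, *torD* is not transcribed.
So TorD is not produced.
Required activator TorD is absent, so *ulmS* is not transcribed.
So UlmS is not produced.
Mn²⁺ is absent, so SovA is inactive.
No repressor is bound and KepT is active, so *pexG* is transcribed.
→ *pexG* is ON in B.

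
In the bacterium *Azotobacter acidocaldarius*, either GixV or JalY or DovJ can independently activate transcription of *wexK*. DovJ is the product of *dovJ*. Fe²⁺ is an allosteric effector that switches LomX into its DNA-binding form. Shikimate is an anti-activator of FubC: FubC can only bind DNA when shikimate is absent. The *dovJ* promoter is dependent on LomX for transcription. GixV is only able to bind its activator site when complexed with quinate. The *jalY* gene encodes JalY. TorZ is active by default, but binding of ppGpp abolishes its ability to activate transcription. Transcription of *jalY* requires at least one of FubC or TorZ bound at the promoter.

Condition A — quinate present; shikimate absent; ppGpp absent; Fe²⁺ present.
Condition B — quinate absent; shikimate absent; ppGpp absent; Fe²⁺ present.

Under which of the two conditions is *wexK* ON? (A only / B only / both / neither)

both

Condition A:
Quinate is present, so GixV is active.
Shikimate is absent, so FubC is active.
ppGpp is absent, so TorZ is active.
Activator FubC is present, so *jalY* is transcribed.
So JalY is produced and active.
Fe²⁺ is present, so LomX is active.
No repressor is bound and LomX is active, so *dovJ* is transcribed.
So DovJ is produced and active.
Activator GixV is present, so *wexK* is transcribed.
→ *wexK* is ON in A.
Condition B:
Quinate is absent, so GixV is inactive.
Shikimate is absent, so FubC is active.
ppGpp is absent, so TorZ is active.
Activator FubC is present, so *jalY* is transcribed.
So JalY is produced and active.
Fe²⁺ is present, so LomX is active.
No repressor is bound and LomX is active, so *dovJ* is transcribed.
So DovJ is produced and active.
Activator JalY is present, so *wexK* is transcribed.
→ *wexK* is ON in B.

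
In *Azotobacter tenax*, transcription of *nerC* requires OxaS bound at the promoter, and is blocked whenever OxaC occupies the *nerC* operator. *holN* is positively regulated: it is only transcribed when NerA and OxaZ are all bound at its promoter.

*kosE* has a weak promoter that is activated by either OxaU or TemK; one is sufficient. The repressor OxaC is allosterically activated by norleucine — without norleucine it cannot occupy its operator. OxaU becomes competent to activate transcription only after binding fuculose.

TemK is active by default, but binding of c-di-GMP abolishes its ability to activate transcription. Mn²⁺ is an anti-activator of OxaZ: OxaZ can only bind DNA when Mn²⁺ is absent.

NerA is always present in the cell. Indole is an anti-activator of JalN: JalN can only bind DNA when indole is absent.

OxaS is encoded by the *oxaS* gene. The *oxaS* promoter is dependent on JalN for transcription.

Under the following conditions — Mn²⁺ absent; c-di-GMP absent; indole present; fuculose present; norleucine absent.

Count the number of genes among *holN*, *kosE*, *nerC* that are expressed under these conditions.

NerA is produced constitutively and is active.
Mn²⁺ is absent, so OxaZ is active.
No repressor is bound and NerA and OxaZ are active, so *holN* is transcribed.
→ *holN* is ON.
Fuculose is present, so OxaU is active.
c-di-GMP is absent, so TemK is active.
Activator OxaU is present, so *kosE* is transcribed.
→ *kosE* is ON.
Norleucine is absent, so OxaC is inactive.
Indole is present, so JalN is inactive.
Required activator JalN is absent, so *oxaS* is not transcribed.
So OxaS is not produced.
Required activator OxaS is absent, so *nerC* is not transcribed.
→ *nerC* is OFF.
2 of the 3 genes are transcribed.

2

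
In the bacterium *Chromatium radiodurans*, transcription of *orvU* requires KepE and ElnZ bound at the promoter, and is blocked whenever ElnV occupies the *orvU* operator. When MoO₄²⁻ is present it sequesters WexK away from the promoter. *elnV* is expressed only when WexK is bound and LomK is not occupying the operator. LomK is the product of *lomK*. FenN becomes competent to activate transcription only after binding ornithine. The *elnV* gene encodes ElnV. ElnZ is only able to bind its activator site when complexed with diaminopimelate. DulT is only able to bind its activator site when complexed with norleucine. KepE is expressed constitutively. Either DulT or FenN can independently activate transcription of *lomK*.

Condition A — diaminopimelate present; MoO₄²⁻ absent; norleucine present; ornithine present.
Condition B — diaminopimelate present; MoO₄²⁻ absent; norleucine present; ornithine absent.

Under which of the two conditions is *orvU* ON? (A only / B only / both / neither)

both

Condition A:
KepE is produced constitutively and is active.
Diaminopimelate is present, so ElnZ is active.
MoO₄²⁻ is absent, so WexK is active.
Norleucine is present, so DulT is active.
Ornithine is present, so FenN is active.
Activator DulT is present, so *lomK* is transcribed.
So LomK is produced and active.
With repressor LomK bound, *elnV* is not transcribed.
So ElnV is not produced.
No repressor is bound and KepE and ElnZ are active, so *orvU* is transcribed.
→ *orvU* is ON in A.
Condition B:
KepE is produced constitutively and is active.
Diaminopimelate is present, so ElnZ is active.
MoO₄²⁻ is absent, so WexK is active.
Norleucine is present, so DulT is active.
Ornithine is absent, so FenN is inactive.
Activator DulT is present, so *lomK* is transcribed.
So LomK is produced and active.
With repressor LomK bound, *elnV* is not transcribed.
So ElnV is not produced.
No repressor is bound and KepE and ElnZ are active, so *orvU* is transcribed.
→ *orvU* is ON in B.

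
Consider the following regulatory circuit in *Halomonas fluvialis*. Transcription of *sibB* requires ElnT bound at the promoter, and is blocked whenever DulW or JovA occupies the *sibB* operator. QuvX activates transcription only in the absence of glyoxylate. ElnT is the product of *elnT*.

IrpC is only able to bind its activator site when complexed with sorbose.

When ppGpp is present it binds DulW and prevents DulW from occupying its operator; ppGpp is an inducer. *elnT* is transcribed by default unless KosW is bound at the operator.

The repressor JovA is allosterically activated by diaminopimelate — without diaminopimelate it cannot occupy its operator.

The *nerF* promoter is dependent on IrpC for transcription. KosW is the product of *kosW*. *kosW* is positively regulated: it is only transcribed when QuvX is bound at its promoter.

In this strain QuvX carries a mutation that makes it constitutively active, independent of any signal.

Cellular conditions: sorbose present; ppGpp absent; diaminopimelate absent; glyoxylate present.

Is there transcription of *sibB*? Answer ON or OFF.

QuvX is constitutively active in this strain.
No repressor is bound and QuvX is active, so *kosW* is transcribed.
So KosW is produced and active.
With repressor KosW bound, *elnT* is not transcribed.
So ElnT is not produced.
ppGpp is absent, so DulW is active.
Diaminopimelate is absent, so JovA is inactive.
With repressor DulW bound, *sibB* is not transcribed.

OFF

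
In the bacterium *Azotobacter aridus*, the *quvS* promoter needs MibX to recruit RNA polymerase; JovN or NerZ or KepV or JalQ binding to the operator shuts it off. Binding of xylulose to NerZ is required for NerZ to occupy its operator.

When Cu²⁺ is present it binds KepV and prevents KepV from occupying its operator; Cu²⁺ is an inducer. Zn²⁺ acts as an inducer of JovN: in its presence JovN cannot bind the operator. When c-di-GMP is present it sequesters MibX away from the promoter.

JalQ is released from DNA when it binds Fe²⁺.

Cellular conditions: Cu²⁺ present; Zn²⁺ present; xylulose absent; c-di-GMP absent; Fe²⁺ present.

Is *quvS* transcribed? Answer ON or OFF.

ON

c-di-GMP is absent, so MibX is active.
Zn²⁺ is present, so JovN is inactive.
Xylulose is absent, so NerZ is inactive.
Cu²⁺ is present, so KepV is inactive.
Fe²⁺ is present, so JalQ is inactive.
No repressor is bound and MibX is active, so *quvS* is transcribed.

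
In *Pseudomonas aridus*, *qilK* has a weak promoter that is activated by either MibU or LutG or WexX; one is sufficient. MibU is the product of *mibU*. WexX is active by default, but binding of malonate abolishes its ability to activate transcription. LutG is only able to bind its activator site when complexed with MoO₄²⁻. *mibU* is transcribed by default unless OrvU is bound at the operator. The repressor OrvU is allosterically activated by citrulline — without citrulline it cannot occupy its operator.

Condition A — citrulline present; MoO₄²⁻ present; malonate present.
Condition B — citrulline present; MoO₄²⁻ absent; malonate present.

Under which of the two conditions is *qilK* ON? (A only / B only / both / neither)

Condition A:
Citrulline is present, so OrvU is active.
With repressor OrvU bound, *mibU* is not transcribed.
So MibU is not produced.
MoO₄²⁻ is present, so LutG is active.
Malonate is present, so WexX is inactive.
Activator LutG is present, so *qilK* is transcribed.
→ *qilK* is ON in A.
Condition B:
Citrulline is present, so OrvU is active.
With repressor OrvU bound, *mibU* is not transcribed.
So MibU is not produced.
MoO₄²⁻ is absent, so LutG is inactive.
Malonate is present, so WexX is inactive.
No activator is available at the *qilK* promoter, so *qilK* is not transcribed.
→ *qilK* is OFF in B.

A only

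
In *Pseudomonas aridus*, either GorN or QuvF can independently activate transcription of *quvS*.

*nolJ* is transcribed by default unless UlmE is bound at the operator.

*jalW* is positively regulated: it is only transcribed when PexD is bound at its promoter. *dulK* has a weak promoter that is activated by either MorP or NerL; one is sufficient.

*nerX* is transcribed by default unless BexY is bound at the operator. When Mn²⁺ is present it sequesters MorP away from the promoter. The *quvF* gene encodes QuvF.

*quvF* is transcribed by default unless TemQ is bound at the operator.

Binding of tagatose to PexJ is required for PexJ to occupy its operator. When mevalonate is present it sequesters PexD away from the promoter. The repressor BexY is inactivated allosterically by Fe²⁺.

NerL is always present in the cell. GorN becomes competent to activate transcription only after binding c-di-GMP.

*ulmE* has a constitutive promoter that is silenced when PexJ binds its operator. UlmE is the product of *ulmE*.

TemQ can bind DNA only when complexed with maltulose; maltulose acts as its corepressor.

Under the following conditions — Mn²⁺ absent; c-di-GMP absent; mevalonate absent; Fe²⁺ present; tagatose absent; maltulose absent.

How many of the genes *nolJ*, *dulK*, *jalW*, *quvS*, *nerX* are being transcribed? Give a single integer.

4

Tagatose is absent, so PexJ is inactive.
With no repressor bound, *ulmE* is transcribed.
So UlmE is produced and active.
With repressor UlmE bound, *nolJ* is not transcribed.
→ *nolJ* is OFF.
Mn²⁺ is absent, so MorP is active.
NerL is produced constitutively and is active.
Activator MorP is present, so *dulK* is transcribed.
→ *dulK* is ON.
Mevalonate is absent, so PexD is active.
No repressor is bound and PexD is active, so *jalW* is transcribed.
→ *jalW* is ON.
c-di-GMP is absent, so GorN is inactive.
Maltulose is absent, so TemQ is inactive.
With no repressor bound, *quvF* is transcribed.
So QuvF is produced and active.
Activator QuvF is present, so *quvS* is transcribed.
→ *quvS* is ON.
Fe²⁺ is present, so BexY is inactive.
With no repressor bound, *nerX* is transcribed.
→ *nerX* is ON.
4 of the 5 genes are transcribed.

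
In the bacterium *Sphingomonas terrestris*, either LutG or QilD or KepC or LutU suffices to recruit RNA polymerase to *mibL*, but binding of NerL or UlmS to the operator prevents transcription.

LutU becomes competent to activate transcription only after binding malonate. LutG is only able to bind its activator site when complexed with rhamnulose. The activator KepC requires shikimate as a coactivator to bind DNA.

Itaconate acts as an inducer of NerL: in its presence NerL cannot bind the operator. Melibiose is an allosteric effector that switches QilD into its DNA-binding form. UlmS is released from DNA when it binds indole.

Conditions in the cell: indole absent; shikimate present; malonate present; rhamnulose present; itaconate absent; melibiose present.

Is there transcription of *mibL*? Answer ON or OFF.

OFF

Rhamnulose is present, so LutG is active.
Melibiose is present, so QilD is active.
Shikimate is present, so KepC is active.
Itaconate is absent, so NerL is active.
Malonate is present, so LutU is active.
Indole is absent, so UlmS is active.
With repressor NerL bound, *mibL* is not transcribed.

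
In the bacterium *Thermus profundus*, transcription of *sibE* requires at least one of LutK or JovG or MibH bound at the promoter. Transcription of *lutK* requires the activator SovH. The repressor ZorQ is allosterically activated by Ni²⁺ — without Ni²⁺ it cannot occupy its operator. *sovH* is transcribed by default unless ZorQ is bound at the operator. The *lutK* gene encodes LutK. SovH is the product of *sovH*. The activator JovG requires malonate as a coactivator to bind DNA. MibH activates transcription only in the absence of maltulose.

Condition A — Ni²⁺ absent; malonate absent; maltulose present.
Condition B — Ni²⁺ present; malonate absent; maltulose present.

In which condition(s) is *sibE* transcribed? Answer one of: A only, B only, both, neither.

Condition A:
Ni²⁺ is absent, so ZorQ is inactive.
With no repressor bound, *sovH* is transcribed.
So SovH is produced and active.
No repressor is bound and SovH is active, so *lutK* is transcribed.
So LutK is produced and active.
Malonate is absent, so JovG is inactive.
Maltulose is present, so MibH is inactive.
Activator LutK is present, so *sibE* is transcribed.
→ *sibE* is ON in A.
Condition B:
Ni²⁺ is present, so ZorQ is active.
With repressor ZorQ bound, *sovH* is not transcribed.
So SovH is not produced.
Required activator SovH is absent, so *lutK* is not transcribed.
So LutK is not produced.
Malonate is absent, so JovG is inactive.
Maltulose is present, so MibH is inactive.
No activator is available at the *sibE* promoter, so *sibE* is not transcribed.
→ *sibE* is OFF in B.

A only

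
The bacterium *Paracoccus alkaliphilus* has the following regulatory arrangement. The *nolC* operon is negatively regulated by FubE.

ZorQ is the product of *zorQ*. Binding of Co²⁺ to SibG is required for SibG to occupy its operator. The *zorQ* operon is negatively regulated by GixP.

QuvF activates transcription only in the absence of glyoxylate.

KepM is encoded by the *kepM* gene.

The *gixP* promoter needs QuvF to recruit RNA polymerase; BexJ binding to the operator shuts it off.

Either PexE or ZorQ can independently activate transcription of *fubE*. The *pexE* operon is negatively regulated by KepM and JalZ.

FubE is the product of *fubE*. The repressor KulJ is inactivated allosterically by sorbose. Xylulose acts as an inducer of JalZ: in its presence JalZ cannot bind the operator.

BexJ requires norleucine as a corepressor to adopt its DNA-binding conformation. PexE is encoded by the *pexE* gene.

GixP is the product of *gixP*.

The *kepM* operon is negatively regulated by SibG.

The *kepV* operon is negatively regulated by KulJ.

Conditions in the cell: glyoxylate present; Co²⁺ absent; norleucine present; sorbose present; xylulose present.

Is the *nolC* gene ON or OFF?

Co²⁺ is absent, so SibG is inactive.
With no repressor bound, *kepM* is transcribed.
So KepM is produced and active.
Xylulose is present, so JalZ is inactive.
With repressor KepM bound, *pexE* is not transcribed.
So PexE is not produced.
Norleucine is present, so BexJ is active.
Glyoxylate is present, so QuvF is inactive.
With repressor BexJ bound, *gixP* is not transcribed.
So GixP is not produced.
With no repressor bound, *zorQ* is transcribed.
So ZorQ is produced and active.
Activator ZorQ is present, so *fubE* is transcribed.
So FubE is produced and active.
With repressor FubE bound, *nolC* is not transcribed.

OFF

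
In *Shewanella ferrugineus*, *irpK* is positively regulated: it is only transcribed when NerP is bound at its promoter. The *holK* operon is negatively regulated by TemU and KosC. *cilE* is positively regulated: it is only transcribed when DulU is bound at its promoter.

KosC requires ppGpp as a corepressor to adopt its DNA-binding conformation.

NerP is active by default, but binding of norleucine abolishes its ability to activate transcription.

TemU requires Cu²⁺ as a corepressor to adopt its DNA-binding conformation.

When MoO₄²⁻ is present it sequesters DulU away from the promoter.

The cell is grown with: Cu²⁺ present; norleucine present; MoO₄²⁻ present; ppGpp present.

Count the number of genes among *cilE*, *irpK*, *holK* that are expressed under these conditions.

0

MoO₄²⁻ is present, so DulU is inactive.
Required activator DulU is absent, so *cilE* is not transcribed.
→ *cilE* is OFF.
Norleucine is present, so NerP is inactive.
Required activator NerP is absent, so *irpK* is not transcribed.
→ *irpK* is OFF.
Cu²⁺ is present, so TemU is active.
ppGpp is present, so KosC is active.
With repressor TemU bound, *holK* is not transcribed.
→ *holK* is OFF.
0 of the 3 genes are transcribed.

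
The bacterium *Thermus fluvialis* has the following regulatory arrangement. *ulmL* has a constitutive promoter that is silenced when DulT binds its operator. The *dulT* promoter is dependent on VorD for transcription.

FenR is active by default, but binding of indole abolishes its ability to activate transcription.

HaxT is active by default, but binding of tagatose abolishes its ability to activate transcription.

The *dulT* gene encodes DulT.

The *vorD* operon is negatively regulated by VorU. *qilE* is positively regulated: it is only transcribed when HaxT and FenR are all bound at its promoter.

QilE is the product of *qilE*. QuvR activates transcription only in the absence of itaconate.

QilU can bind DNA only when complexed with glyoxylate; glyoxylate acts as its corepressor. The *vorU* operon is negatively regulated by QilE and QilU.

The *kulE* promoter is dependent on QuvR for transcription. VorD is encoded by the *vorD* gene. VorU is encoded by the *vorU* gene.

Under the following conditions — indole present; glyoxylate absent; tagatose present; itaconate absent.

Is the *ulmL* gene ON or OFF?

ON

Tagatose is present, so HaxT is inactive.
Indole is present, so FenR is inactive.
Required activator HaxT is absent, so *qilE* is not transcribed.
So QilE is not produced.
Glyoxylate is absent, so QilU is inactive.
With no repressor bound, *vorU* is transcribed.
So VorU is produced and active.
With repressor VorU bound, *vorD* is not transcribed.
So VorD is not produced.
Required activator VorD is absent, so *dulT* is not transcribed.
So DulT is not produced.
With no repressor bound, *ulmL* is transcribed.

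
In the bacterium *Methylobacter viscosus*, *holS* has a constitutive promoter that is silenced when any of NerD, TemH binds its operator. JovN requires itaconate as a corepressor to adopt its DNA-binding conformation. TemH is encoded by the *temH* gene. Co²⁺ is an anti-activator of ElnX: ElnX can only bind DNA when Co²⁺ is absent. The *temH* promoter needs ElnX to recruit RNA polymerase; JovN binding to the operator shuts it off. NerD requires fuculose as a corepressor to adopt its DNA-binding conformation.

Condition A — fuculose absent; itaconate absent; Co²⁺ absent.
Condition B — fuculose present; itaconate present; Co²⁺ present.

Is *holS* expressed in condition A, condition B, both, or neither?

neither

Condition A:
Fuculose is absent, so NerD is inactive.
Itaconate is absent, so JovN is inactive.
Co²⁺ is absent, so ElnX is active.
No repressor is bound and ElnX is active, so *temH* is transcribed.
So TemH is produced and active.
With repressor TemH bound, *holS* is not transcribed.
→ *holS* is OFF in A.
Condition B:
Fuculose is present, so NerD is active.
Itaconate is present, so JovN is active.
Co²⁺ is present, so ElnX is inactive.
With repressor JovN bound, *temH* is not transcribed.
So TemH is not produced.
With repressor NerD bound, *holS* is not transcribed.
→ *holS* is OFF in B.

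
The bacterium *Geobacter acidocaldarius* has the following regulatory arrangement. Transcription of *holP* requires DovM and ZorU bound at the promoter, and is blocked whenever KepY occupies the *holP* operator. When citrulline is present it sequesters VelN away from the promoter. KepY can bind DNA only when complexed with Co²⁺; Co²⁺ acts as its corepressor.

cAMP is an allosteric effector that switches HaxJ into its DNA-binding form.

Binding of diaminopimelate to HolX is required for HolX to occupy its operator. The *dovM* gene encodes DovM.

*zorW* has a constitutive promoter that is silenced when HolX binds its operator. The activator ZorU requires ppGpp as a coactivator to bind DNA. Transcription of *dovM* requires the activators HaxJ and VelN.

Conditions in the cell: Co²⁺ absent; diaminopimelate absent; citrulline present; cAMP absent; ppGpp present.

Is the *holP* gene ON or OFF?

OFF

cAMP is absent, so HaxJ is inactive.
Citrulline is present, so VelN is inactive.
Required activator HaxJ is absent, so *dovM* is not transcribed.
So DovM is not produced.
Co²⁺ is absent, so KepY is inactive.
ppGpp is present, so ZorU is active.
Required activator DovM is absent, so *holP* is not transcribed.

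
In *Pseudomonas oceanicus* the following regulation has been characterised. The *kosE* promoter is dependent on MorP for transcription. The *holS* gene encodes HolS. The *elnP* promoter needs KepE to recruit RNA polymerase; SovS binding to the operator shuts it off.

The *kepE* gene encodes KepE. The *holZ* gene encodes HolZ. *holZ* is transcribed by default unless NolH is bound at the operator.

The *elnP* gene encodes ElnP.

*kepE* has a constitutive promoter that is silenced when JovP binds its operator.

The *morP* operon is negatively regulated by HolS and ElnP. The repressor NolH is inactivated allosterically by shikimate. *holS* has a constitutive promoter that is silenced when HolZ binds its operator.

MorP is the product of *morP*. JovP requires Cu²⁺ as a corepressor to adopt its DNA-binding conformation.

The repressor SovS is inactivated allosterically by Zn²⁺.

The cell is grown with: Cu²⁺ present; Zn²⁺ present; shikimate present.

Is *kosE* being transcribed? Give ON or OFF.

Shikimate is present, so NolH is inactive.
With no repressor bound, *holZ* is transcribed.
So HolZ is produced and active.
With repressor HolZ bound, *holS* is not transcribed.
So HolS is not produced.
Zn²⁺ is present, so SovS is inactive.
Cu²⁺ is present, so JovP is active.
With repressor JovP bound, *kepE* is not transcribed.
So KepE is not produced.
Required activator KepE is absent, so *elnP* is not transcribed.
So ElnP is not produced.
With no repressor bound, *morP* is transcribed.
So MorP is produced and active.
No repressor is bound and MorP is active, so *kosE* is transcribed.

ON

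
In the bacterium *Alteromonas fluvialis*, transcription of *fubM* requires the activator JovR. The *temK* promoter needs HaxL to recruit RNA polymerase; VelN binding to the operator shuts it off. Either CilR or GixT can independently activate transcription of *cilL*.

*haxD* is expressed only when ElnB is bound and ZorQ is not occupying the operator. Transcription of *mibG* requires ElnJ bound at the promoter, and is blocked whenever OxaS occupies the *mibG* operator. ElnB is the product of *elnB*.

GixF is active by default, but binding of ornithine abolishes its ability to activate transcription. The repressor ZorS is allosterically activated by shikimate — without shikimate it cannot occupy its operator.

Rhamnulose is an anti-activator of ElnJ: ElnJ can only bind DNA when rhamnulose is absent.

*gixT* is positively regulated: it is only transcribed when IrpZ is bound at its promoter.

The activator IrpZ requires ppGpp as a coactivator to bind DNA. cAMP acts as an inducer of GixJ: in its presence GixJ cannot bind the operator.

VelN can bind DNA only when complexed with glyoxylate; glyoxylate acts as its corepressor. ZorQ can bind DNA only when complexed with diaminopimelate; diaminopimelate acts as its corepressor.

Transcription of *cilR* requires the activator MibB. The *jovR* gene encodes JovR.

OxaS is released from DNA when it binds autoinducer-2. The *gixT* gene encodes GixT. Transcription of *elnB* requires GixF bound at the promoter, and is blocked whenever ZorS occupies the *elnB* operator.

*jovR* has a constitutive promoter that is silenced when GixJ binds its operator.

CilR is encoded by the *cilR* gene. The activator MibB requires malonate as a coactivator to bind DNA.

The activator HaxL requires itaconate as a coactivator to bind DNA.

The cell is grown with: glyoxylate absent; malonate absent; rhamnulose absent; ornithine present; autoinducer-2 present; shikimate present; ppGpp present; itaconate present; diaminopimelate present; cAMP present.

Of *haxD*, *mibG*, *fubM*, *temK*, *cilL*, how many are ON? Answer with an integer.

4

Ornithine is present, so GixF is inactive.
Shikimate is present, so ZorS is active.
With repressor ZorS bound, *elnB* is not transcribed.
So ElnB is not produced.
Diaminopimelate is present, so ZorQ is active.
With repressor ZorQ bound, *haxD* is not transcribed.
→ *haxD* is OFF.
Autoinducer-2 is present, so OxaS is inactive.
Rhamnulose is absent, so ElnJ is active.
No repressor is bound and ElnJ is active, so *mibG* is transcribed.
→ *mibG* is ON.
cAMP is present, so GixJ is inactive.
With no repressor bound, *jovR* is transcribed.
So JovR is produced and active.
No repressor is bound and JovR is active, so *fubM* is transcribed.
→ *fubM* is ON.
Glyoxylate is absent, so VelN is inactive.
Itaconate is present, so HaxL is active.
No repressor is bound and HaxL is active, so *temK* is transcribed.
→ *temK* is ON.
Malonate is absent, so MibB is inactive.
Required activator MibB is absent, so *cilR* is not transcribed.
So CilR is not produced.
ppGpp is present, so IrpZ is active.
No repressor is bound and IrpZ is active, so *gixT* is transcribed.
So GixT is produced and active.
Activator GixT is present, so *cilL* is transcribed.
→ *cilL* is ON.
4 of the 5 genes are transcribed.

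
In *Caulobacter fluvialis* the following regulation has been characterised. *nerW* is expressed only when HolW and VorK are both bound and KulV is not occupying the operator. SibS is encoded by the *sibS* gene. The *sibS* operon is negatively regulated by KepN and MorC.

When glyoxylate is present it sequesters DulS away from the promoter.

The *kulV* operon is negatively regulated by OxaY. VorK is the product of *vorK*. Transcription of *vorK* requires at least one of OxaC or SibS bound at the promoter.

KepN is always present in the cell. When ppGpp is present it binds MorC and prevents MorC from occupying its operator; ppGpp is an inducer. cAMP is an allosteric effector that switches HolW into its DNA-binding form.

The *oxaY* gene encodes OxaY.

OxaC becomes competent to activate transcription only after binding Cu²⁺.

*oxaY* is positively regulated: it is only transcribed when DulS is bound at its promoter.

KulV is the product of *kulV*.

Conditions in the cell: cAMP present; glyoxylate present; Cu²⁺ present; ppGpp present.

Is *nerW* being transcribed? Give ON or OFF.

OFF

Glyoxylate is present, so DulS is inactive.
Required activator DulS is absent, so *oxaY* is not transcribed.
So OxaY is not produced.
With no repressor bound, *kulV* is transcribed.
So KulV is produced and active.
cAMP is present, so HolW is active.
Cu²⁺ is present, so OxaC is active.
KepN is produced constitutively and is active.
ppGpp is present, so MorC is inactive.
With repressor KepN bound, *sibS* is not transcribed.
So SibS is not produced.
Activator OxaC is present, so *vorK* is transcribed.
So VorK is produced and active.
With repressor KulV bound, *nerW* is not transcribed.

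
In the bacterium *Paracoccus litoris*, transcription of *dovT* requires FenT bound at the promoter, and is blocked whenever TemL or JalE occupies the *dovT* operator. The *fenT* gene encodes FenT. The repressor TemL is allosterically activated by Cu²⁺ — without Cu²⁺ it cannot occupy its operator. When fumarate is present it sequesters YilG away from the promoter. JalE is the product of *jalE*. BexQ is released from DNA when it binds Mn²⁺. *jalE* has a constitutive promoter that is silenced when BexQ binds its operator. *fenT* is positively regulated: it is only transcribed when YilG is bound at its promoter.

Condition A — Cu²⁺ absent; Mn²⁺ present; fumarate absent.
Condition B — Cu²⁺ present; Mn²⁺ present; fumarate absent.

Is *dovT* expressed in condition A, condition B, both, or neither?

Condition A:
Cu²⁺ is absent, so TemL is inactive.
Mn²⁺ is present, so BexQ is inactive.
With no repressor bound, *jalE* is transcribed.
So JalE is produced and active.
Fumarate is absent, so YilG is active.
No repressor is bound and YilG is active, so *fenT* is transcribed.
So FenT is produced and active.
With repressor JalE bound, *dovT* is not transcribed.
→ *dovT* is OFF in A.
Condition B:
Cu²⁺ is present, so TemL is active.
Mn²⁺ is present, so BexQ is inactive.
With no repressor bound, *jalE* is transcribed.
So JalE is produced and active.
Fumarate is absent, so YilG is active.
No repressor is bound and YilG is active, so *fenT* is transcribed.
So FenT is produced and active.
With repressor TemL bound, *dovT* is not transcribed.
→ *dovT* is OFF in B.

neither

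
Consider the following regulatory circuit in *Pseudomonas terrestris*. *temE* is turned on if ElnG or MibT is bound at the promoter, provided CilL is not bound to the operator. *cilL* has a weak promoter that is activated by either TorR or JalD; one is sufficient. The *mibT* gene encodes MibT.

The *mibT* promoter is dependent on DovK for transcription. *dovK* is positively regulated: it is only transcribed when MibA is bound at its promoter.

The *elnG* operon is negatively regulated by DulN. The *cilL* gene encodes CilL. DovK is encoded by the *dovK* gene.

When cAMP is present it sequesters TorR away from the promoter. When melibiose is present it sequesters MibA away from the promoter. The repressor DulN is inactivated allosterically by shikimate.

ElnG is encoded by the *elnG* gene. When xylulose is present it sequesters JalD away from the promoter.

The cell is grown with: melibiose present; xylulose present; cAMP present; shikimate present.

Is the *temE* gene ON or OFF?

Shikimate is present, so DulN is inactive.
With no repressor bound, *elnG* is transcribed.
So ElnG is produced and active.
cAMP is present, so TorR is inactive.
Xylulose is present, so JalD is inactive.
No activator is available at the *cilL* promoter, so *cilL* is not transcribed.
So CilL is not produced.
Melibiose is present, so MibA is inactive.
Required activator MibA is absent, so *dovK* is not transcribed.
So DovK is not produced.
Required activator DovK is absent, so *mibT* is not transcribed.
So MibT is not produced.
Activator ElnG is present, so *temE* is transcribed.

ON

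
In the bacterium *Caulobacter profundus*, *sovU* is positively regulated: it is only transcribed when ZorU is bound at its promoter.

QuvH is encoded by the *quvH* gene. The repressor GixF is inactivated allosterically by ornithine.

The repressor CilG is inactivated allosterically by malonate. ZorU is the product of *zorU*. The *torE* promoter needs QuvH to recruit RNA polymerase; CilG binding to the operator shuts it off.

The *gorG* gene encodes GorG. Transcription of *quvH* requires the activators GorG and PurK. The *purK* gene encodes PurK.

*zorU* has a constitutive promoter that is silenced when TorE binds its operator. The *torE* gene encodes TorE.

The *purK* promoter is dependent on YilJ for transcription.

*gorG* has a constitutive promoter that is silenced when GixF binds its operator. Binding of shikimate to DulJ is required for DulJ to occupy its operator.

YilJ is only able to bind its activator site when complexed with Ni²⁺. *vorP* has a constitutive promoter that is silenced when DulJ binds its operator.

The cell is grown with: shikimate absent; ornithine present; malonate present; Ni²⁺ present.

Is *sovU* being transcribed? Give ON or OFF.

OFF

Ornithine is present, so GixF is inactive.
With no repressor bound, *gorG* is transcribed.
So GorG is produced and active.
Ni²⁺ is present, so YilJ is active.
No repressor is bound and YilJ is active, so *purK* is transcribed.
So PurK is produced and active.
No repressor is bound and GorG and PurK are active, so *quvH* is transcribed.
So QuvH is produced and active.
Malonate is present, so CilG is inactive.
No repressor is bound and QuvH is active, so *torE* is transcribed.
So TorE is produced and active.
With repressor TorE bound, *zorU* is not transcribed.
So ZorU is not produced.
Required activator ZorU is absent, so *sovU* is not transcribed.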